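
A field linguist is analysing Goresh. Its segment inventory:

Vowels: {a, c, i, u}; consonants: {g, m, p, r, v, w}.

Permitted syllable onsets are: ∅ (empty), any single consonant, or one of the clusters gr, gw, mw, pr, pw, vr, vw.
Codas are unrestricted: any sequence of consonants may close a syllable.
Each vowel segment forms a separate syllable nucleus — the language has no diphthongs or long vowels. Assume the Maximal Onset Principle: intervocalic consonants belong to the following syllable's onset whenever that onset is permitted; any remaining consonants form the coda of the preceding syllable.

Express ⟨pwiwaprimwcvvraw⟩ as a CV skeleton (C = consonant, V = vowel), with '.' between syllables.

Vowels present: i, a, i, c, a; each is a nucleus, giving 5 syllables.
V1 /i/ – V2 /a/: just /w/ — single C goes to the following onset.
V2 /a/ – V3 /i/: /pr/ — entire cluster is a permitted onset → onset /pr/, coda ∅.
V3 /i/ – V4 /c/: /mw/ — entire cluster is a permitted onset → onset /mw/, coda ∅.
V4 /c/ – V5 /a/: /vvr/; trying suffixes from longest down, /vr/ is the first permitted one, so coda /v/ | onset /vr/.
Result: pwi.wa.pri.mwcv.vraw.
Mapping each syllable to C/V: /pwi/ → CCV, /wa/ → CV, /pri/ → CCV, /mwcv/ → CCVC, /vraw/ → CCVC.

CCV.CV.CCV.CCVC.CCVC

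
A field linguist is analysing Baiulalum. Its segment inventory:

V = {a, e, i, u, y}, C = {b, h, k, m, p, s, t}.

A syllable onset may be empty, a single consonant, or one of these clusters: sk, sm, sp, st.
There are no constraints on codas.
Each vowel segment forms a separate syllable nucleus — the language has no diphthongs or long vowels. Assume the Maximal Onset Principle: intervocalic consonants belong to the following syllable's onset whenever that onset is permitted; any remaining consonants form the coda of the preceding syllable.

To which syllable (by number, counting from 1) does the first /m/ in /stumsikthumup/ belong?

Nuclei (vowels): u, i, u, u → 4 syllables.
σ1/σ2 boundary: cluster /ms/ — the longest permitted-onset suffix is /s/; onset = /s/, preceding coda = /m/.
σ2/σ3 boundary: cluster /kth/ — the longest permitted-onset suffix is /h/; onset = /h/, preceding coda = /kt/.
σ3/σ4 boundary: just /m/ — single C goes to the following onset.
So the parse is stum.sikt.hu.mup.
The first /m/ is in the coda of syllable 1 (/stum/).

1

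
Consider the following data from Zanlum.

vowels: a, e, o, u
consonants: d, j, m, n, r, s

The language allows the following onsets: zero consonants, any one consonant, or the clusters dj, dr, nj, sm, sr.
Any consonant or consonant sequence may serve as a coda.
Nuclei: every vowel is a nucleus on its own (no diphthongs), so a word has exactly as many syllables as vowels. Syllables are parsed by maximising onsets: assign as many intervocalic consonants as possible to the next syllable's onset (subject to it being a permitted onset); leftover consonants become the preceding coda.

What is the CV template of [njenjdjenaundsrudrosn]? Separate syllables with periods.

Nuclei (vowels): e, e, a, u, u, o → 6 syllables.
/e…e/ gap (V1→V2): /njdj/ — longest licit onset from the right is /dj/, leaving /nj/ as coda.
/e…a/ gap (V2→V3): /n/ → onset of the next syllable (single consonants are always licit onsets).
/a…u/ gap (V3→V4): no consonants, so the boundary falls immediately after /a/.
/u…u/ gap (V4→V5): /ndsr/; trying suffixes from longest down, /sr/ is the first permitted one, so coda /nd/ | onset /sr/.
/u…o/ gap (V5→V6): /dr/ is a licit onset in full, so it all attaches to the next syllable.
Result: njenj.dje.na.und.sru.drosn.
Mapping each syllable to C/V: /njenj/ → CCVCC, /dje/ → CCV, /na/ → CV, /und/ → VCC, /sru/ → CCV, /drosn/ → CCVCC.

CCVCC.CCV.CV.VCC.CCV.CCVCC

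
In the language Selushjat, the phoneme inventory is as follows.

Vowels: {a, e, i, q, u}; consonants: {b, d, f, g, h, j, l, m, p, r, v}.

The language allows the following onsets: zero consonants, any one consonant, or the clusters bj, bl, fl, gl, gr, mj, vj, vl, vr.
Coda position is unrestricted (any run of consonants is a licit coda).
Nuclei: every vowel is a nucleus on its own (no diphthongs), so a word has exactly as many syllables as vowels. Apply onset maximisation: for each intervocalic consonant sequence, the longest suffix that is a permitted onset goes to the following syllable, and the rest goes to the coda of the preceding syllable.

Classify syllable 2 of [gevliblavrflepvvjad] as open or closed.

Nuclei (vowels): e, i, a, e, a → 5 syllables.
V1 /e/ – V2 /i/: cluster /vl/ — /vl/ is itself a permitted onset, so the whole cluster goes right; preceding coda = ∅.
V2 /i/ – V3 /a/: /bl/ is a licit onset in full, so it all attaches to the next syllable.
V3 /a/ – V4 /e/: /vrfl/; trying suffixes from longest down, /fl/ is the first permitted one, so coda /vr/ | onset /fl/.
V4 /e/ – V5 /a/: cluster /pvvj/ — the longest permitted-onset suffix is /vj/; onset = /vj/, preceding coda = /pv/.
So the parse is ge.vli.blavr.flepv.vjad.
Syllable 2 is /vli/; it ends in its nucleus with no coda, so it is open.

open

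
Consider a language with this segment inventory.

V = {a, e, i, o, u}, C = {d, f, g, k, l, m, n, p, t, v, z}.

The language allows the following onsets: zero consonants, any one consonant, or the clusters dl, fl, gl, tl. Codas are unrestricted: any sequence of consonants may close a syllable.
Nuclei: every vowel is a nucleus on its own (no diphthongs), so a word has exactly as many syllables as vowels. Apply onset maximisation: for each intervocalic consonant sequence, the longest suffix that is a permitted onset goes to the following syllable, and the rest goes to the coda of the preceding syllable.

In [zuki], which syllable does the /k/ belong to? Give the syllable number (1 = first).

Nuclei (vowels): u, i → 2 syllables.
V1 /u/ – V2 /i/: just /k/ — single C goes to the following onset.
Putting it together: zu.ki.
The /k/ is in the onset of syllable 2 (/ki/).

2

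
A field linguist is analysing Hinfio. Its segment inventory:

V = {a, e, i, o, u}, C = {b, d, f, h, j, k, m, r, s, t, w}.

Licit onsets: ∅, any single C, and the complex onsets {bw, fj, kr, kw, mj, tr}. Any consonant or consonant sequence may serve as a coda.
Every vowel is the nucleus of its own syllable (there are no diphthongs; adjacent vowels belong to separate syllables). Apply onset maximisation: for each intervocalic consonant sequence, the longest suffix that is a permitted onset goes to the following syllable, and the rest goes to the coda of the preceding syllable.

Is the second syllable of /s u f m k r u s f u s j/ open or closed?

closed

Vowels present: u, u, u; each is a nucleus, giving 3 syllables.
σ1/σ2 boundary: /fmkr/ splits as /fm/ + /kr/ (/kr/ is the longest suffix that is a licit onset).
σ2/σ3 boundary: cluster /sf/ — the longest permitted-onset suffix is /f/; onset = /f/, preceding coda = /s/.
Putting it together: sufm.krus.fusj.
Syllable 2 is /krus/ with coda /s/, so it is closed.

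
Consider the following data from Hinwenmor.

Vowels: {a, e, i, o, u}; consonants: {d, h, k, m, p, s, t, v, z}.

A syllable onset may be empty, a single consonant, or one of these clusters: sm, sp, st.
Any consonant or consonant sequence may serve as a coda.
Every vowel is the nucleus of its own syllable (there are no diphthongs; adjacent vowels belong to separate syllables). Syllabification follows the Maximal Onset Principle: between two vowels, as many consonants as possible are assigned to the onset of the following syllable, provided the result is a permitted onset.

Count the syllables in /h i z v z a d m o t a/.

4

The vowels are i, a, o, a — 4 nuclei, so 4 syllables.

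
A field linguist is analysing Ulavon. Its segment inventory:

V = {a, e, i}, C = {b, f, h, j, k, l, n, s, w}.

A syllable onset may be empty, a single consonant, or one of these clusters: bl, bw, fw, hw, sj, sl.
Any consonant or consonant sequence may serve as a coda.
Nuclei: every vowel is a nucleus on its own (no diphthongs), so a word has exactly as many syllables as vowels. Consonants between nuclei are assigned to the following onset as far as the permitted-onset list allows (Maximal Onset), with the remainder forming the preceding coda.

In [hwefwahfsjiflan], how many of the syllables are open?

1

Nuclei (vowels): e, a, i, a → 4 syllables.
σ1/σ2 boundary: /fw/ — entire cluster is a permitted onset → onset /fw/, coda ∅.
σ2/σ3 boundary: cluster /hfsj/ — the longest permitted-onset suffix is /sj/; onset = /sj/, preceding coda = /hf/.
σ3/σ4 boundary: /fl/ splits as /f/ + /l/ (/l/ is the longest suffix that is a licit onset).
Result: hwe.fwahf.sjif.lan.
Classifying each syllable: /hwe/ (open), /fwahf/ (closed), /sjif/ (closed), /lan/ (closed).
Open syllables: 1.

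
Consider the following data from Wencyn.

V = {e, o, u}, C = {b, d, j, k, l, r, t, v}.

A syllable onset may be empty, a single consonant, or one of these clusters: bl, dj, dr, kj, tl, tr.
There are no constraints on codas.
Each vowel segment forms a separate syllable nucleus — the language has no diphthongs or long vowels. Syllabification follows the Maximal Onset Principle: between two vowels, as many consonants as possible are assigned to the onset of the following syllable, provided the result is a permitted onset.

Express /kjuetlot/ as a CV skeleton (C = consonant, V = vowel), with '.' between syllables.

Nuclei (vowels): u, e, o → 3 syllables.
V1 /u/ – V2 /e/: no consonants, so the boundary falls immediately after /u/.
V2 /e/ – V3 /o/: /tl/ — entire cluster is a permitted onset → onset /tl/, coda ∅.
Result: kju.e.tlot.
Mapping each syllable to C/V: /kju/ → CCV, /e/ → V, /tlot/ → CCVC.

CCV.V.CCVC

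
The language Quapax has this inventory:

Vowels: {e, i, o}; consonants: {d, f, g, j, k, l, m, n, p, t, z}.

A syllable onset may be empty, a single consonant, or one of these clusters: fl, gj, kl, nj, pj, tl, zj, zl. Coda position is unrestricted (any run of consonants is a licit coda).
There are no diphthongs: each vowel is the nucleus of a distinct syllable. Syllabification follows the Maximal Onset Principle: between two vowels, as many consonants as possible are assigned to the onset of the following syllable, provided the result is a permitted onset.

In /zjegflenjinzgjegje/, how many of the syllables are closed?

Nuclei (vowels): e, e, i, e, e → 5 syllables.
Between /e/ (V1) and /e/ (V2): /gfl/; trying suffixes from longest down, /fl/ is the first permitted one, so coda /g/ | onset /fl/.
Between /e/ (V2) and /i/ (V3): /nj/ — entire cluster is a permitted onset → onset /nj/, coda ∅.
Between /i/ (V3) and /e/ (V4): /nzgj/ splits as /nz/ + /gj/ (/gj/ is the longest suffix that is a licit onset).
Between /e/ (V4) and /e/ (V5): /gj/ — entire cluster is a permitted onset → onset /gj/, coda ∅.
Putting it together: zjeg.fle.njinz.gje.gje.
Classifying each syllable: /zjeg/ (closed), /fle/ (open), /njinz/ (closed), /gje/ (open), /gje/ (open).
Closed syllables: 2.

2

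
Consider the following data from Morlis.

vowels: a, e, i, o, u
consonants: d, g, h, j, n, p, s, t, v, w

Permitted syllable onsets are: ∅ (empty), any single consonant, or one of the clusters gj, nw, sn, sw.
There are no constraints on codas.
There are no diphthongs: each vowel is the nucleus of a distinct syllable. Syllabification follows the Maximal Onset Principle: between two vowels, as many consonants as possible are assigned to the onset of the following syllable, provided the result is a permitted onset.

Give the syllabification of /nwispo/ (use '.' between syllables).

Nuclei (vowels): i, o → 2 syllables.
σ1/σ2 boundary: /sp/ splits as /s/ + /p/ (/p/ is the longest suffix that is a licit onset).

nwis.po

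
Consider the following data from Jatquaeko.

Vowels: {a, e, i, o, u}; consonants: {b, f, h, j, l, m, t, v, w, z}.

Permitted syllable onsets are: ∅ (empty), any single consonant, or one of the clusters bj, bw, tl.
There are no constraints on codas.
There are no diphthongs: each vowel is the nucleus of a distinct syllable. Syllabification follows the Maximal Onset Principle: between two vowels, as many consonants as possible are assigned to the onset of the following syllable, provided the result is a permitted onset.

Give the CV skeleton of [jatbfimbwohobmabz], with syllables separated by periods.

Nuclei (vowels): a, i, o, o, a → 5 syllables.
/a…i/ gap (V1→V2): /tbf/ splits as /tb/ + /f/ (/f/ is the longest suffix that is a licit onset).
/i…o/ gap (V2→V3): /mbw/ splits as /m/ + /bw/ (/bw/ is the longest suffix that is a licit onset).
/o…o/ gap (V3→V4): /h/ is a single consonant, so it becomes the next onset.
/o…a/ gap (V4→V5): /bm/ — longest licit onset from the right is /m/, leaving /b/ as coda.
Result: jatb.fim.bwo.hob.mabz.
Mapping each syllable to C/V: /jatb/ → CVCC, /fim/ → CVC, /bwo/ → CCV, /hob/ → CVC, /mabz/ → CVCC.

CVCC.CVC.CCV.CVC.CVCC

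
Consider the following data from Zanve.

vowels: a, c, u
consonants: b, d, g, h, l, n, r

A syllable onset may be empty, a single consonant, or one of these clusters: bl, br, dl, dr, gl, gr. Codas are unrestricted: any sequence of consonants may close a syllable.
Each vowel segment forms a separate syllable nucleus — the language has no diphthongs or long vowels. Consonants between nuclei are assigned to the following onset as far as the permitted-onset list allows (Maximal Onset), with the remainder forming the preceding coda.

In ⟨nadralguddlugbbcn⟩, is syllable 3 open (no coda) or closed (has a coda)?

closed

Nuclei (vowels): a, a, u, u, c → 5 syllables.
Between /a/ (V1) and /a/ (V2): cluster /dr/ — /dr/ is itself a permitted onset, so the whole cluster goes right; preceding coda = ∅.
Between /a/ (V2) and /u/ (V3): /lg/ — longest licit onset from the right is /g/, leaving /l/ as coda.
Between /u/ (V3) and /u/ (V4): /ddl/ — longest licit onset from the right is /dl/, leaving /d/ as coda.
Between /u/ (V4) and /c/ (V5): /gbb/ splits as /gb/ + /b/ (/b/ is the longest suffix that is a licit onset).
Putting it together: na.dral.gud.dlugb.bcn.
Syllable 3 is /gud/ with coda /d/, so it is closed.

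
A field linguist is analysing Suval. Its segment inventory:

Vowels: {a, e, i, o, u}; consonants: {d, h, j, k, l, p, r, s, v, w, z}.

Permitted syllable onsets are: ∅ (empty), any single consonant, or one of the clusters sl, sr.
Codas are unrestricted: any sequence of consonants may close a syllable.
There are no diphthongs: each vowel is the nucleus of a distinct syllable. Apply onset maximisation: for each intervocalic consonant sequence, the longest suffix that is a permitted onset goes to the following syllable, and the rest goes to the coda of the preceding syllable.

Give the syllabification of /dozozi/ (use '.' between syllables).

Vowels present: o, o, i; each is a nucleus, giving 3 syllables.
Between /o/ (V1) and /o/ (V2): /z/ → onset of the next syllable (single consonants are always licit onsets).
Between /o/ (V2) and /i/ (V3): /z/ → onset of the next syllable (single consonants are always licit onsets).

do.zo.zi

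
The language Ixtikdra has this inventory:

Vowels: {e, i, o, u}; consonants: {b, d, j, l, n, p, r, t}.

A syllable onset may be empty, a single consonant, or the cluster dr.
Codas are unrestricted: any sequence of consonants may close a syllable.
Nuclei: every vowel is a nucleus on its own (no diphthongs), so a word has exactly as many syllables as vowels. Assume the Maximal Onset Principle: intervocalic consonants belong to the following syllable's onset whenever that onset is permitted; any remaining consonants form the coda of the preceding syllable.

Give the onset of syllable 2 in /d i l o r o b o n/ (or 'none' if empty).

l

Vowels present: i, o, o, o; each is a nucleus, giving 4 syllables.
Between /i/ (V1) and /o/ (V2): /l/ → onset of the next syllable (single consonants are always licit onsets).
Between /o/ (V2) and /o/ (V3): /r/ → onset of the next syllable (single consonants are always licit onsets).
Between /o/ (V3) and /o/ (V4): /b/ is a single consonant, so it becomes the next onset.
Syllabification: di.lo.ro.bon.
Syllable 2 is /lo/: onset /l/, nucleus /o/, coda ∅.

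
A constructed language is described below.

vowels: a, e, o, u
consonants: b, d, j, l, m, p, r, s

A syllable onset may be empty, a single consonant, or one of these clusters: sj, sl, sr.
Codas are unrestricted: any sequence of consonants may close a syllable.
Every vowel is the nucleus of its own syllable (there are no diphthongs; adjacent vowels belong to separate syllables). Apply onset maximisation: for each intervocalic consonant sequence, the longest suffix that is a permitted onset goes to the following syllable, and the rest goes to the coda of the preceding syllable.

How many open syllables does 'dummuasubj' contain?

The vowels are u, u, a, u — 4 nuclei, so 4 syllables.
Between /u/ (V1) and /u/ (V2): /mm/; trying suffixes from longest down, /m/ is the first permitted one, so coda /m/ | onset /m/.
Between /u/ (V2) and /a/ (V3): hiatus — the boundary sits between the two vowels.
Between /a/ (V3) and /u/ (V4): /s/ is a single consonant, so it becomes the next onset.
Result: dum.mu.a.subj.
Classifying each syllable: /dum/ (closed), /mu/ (open), /a/ (open), /subj/ (closed).
Open syllables: 2.

2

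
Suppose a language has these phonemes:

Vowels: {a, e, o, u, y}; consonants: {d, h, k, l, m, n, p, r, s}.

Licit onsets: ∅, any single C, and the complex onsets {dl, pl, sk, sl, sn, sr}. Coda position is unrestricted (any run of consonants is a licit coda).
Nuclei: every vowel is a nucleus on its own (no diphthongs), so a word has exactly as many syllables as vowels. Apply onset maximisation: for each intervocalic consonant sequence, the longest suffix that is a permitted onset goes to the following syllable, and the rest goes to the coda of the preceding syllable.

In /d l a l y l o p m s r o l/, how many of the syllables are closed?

2

Nuclei (vowels): a, y, o, o → 4 syllables.
σ1/σ2 boundary: /l/ → onset of the next syllable (single consonants are always licit onsets).
σ2/σ3 boundary: just /l/ — single C goes to the following onset.
σ3/σ4 boundary: /pmsr/; trying suffixes from longest down, /sr/ is the first permitted one, so coda /pm/ | onset /sr/.
Result: dla.ly.lopm.srol.
Classifying each syllable: /dla/ (open), /ly/ (open), /lopm/ (closed), /srol/ (closed).
Closed syllables: 2.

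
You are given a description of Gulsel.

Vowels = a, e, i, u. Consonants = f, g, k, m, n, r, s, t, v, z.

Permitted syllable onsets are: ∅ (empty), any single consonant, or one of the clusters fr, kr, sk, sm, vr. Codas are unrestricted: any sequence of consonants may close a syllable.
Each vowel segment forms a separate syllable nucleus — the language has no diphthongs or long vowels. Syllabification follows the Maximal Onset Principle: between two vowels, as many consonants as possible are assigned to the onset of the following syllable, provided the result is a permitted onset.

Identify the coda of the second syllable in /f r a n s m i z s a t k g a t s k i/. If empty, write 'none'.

The vowels are a, i, a, a, i — 5 nuclei, so 5 syllables.
V1 /a/ – V2 /i/: /nsm/; trying suffixes from longest down, /sm/ is the first permitted one, so coda /n/ | onset /sm/.
V2 /i/ – V3 /a/: cluster /zs/ — the longest permitted-onset suffix is /s/; onset = /s/, preceding coda = /z/.
V3 /a/ – V4 /a/: cluster /tkg/ — the longest permitted-onset suffix is /g/; onset = /g/, preceding coda = /tk/.
V4 /a/ – V5 /i/: cluster /tsk/ — the longest permitted-onset suffix is /sk/; onset = /sk/, preceding coda = /t/.
Putting it together: fran.smiz.satk.gat.ski.
Syllable 2 is /smiz/: onset /sm/, nucleus /i/, coda /z/.

z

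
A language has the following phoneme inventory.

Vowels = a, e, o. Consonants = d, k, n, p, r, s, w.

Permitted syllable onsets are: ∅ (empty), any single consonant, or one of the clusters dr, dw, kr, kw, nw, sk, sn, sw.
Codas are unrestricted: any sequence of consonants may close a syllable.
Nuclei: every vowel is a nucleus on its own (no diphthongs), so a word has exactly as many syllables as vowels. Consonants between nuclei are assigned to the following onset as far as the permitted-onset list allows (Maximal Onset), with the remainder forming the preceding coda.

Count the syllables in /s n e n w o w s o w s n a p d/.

The vowels are e, o, o, a — 4 nuclei, so 4 syllables.

4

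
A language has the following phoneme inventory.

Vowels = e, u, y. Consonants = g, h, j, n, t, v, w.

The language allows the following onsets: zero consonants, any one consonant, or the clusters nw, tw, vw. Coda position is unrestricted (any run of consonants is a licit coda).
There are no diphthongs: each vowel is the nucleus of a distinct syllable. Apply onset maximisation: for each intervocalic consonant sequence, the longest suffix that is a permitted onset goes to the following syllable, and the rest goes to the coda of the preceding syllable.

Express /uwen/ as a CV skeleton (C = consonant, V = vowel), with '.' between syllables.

Vowels present: u, e; each is a nucleus, giving 2 syllables.
σ1/σ2 boundary: /w/ is a single consonant, so it becomes the next onset.
Putting it together: u.wen.
Mapping each syllable to C/V: /u/ → V, /wen/ → CVC.

V.CVC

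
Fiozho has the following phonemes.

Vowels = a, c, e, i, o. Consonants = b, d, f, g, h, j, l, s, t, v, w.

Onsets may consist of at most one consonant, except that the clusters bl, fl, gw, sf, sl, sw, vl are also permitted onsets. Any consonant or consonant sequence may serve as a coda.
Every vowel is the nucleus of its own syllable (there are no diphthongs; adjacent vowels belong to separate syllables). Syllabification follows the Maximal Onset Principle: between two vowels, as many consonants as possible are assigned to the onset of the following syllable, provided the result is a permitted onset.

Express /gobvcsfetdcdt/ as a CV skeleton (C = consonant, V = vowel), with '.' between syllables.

Nuclei (vowels): o, c, e, c → 4 syllables.
V1 /o/ – V2 /c/: /bv/ — longest licit onset from the right is /v/, leaving /b/ as coda.
V2 /c/ – V3 /e/: cluster /sf/ — /sf/ is itself a permitted onset, so the whole cluster goes right; preceding coda = ∅.
V3 /e/ – V4 /c/: /td/ — longest licit onset from the right is /d/, leaving /t/ as coda.
So the parse is gob.vc.sfet.dcdt.
Mapping each syllable to C/V: /gob/ → CVC, /vc/ → CV, /sfet/ → CCVC, /dcdt/ → CVCC.

CVC.CV.CCVC.CVCC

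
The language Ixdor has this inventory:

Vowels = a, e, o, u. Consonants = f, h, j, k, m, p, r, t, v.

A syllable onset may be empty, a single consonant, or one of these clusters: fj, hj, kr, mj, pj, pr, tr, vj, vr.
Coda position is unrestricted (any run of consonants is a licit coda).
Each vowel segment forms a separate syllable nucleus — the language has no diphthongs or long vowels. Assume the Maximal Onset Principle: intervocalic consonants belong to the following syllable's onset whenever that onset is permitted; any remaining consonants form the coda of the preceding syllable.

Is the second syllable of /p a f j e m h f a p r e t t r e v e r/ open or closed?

Nuclei (vowels): a, e, a, e, e, e → 6 syllables.
Between /a/ (V1) and /e/ (V2): /fj/ — entire cluster is a permitted onset → onset /fj/, coda ∅.
Between /e/ (V2) and /a/ (V3): /mhf/; trying suffixes from longest down, /f/ is the first permitted one, so coda /mh/ | onset /f/.
Between /a/ (V3) and /e/ (V4): /pr/ is a licit onset in full, so it all attaches to the next syllable.
Between /e/ (V4) and /e/ (V5): cluster /ttr/ — the longest permitted-onset suffix is /tr/; onset = /tr/, preceding coda = /t/.
Between /e/ (V5) and /e/ (V6): /v/ → onset of the next syllable (single consonants are always licit onsets).
Syllabification: pa.fjemh.fa.pret.tre.ver.
Syllable 2 is /fjemh/ with coda /mh/, so it is closed.

closed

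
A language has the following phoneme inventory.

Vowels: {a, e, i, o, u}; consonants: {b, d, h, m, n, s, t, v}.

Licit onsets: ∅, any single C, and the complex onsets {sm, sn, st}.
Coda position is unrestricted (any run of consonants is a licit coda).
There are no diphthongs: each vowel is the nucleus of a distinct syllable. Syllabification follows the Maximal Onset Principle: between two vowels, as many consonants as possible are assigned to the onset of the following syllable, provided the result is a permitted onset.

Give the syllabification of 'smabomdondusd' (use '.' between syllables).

sma.bom.don.dusd

Nuclei (vowels): a, o, o, u → 4 syllables.
σ1/σ2 boundary: /b/ is a single consonant, so it becomes the next onset.
σ2/σ3 boundary: /md/ — longest licit onset from the right is /d/, leaving /m/ as coda.
σ3/σ4 boundary: /nd/; trying suffixes from longest down, /d/ is the first permitted one, so coda /n/ | onset /d/.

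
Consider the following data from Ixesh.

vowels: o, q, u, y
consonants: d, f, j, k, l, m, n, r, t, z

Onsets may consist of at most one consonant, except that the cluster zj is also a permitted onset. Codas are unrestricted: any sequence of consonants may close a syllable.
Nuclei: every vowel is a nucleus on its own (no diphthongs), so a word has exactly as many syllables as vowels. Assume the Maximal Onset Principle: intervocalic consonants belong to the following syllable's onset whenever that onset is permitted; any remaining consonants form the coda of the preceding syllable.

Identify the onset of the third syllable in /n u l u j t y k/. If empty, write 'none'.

t

Nuclei (vowels): u, u, y → 3 syllables.
Between /u/ (V1) and /u/ (V2): /l/ → onset of the next syllable (single consonants are always licit onsets).
Between /u/ (V2) and /y/ (V3): /jt/ splits as /j/ + /t/ (/t/ is the longest suffix that is a licit onset).
So the parse is nu.luj.tyk.
Syllable 3 is /tyk/: onset /t/, nucleus /y/, coda /k/.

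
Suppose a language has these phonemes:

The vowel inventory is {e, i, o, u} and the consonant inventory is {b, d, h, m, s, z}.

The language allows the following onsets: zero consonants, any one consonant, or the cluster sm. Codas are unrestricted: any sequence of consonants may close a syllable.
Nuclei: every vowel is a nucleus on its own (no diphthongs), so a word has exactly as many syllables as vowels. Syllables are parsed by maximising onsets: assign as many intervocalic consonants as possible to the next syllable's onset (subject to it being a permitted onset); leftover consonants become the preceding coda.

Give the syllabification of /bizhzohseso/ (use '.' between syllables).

bizh.zoh.se.so

Vowels present: i, o, e, o; each is a nucleus, giving 4 syllables.
σ1/σ2 boundary: /zhz/; trying suffixes from longest down, /z/ is the first permitted one, so coda /zh/ | onset /z/.
σ2/σ3 boundary: cluster /hs/ — the longest permitted-onset suffix is /s/; onset = /s/, preceding coda = /h/.
σ3/σ4 boundary: just /s/ — single C goes to the following onset.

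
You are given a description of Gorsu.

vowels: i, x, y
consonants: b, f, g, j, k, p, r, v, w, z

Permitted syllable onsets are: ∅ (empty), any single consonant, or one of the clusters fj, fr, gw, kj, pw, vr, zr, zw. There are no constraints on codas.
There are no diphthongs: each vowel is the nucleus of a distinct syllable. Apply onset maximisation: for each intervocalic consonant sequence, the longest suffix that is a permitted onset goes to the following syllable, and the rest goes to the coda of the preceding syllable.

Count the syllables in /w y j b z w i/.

Vowels present: y, i; each is a nucleus, giving 2 syllables.

2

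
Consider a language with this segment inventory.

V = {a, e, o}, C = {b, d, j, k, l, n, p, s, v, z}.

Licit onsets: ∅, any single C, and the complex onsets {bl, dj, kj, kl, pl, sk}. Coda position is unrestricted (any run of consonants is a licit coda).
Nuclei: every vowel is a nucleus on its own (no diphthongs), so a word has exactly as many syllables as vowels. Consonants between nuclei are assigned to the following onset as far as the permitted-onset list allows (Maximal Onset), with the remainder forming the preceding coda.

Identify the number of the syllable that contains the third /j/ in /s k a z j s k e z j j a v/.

3

The vowels are a, e, a — 3 nuclei, so 3 syllables.
σ1/σ2 boundary: /zjsk/ splits as /zj/ + /sk/ (/sk/ is the longest suffix that is a licit onset).
σ2/σ3 boundary: /zjj/; trying suffixes from longest down, /j/ is the first permitted one, so coda /zj/ | onset /j/.
So the parse is skazj.skezj.jav.
The third /j/ is in the onset of syllable 3 (/jav/).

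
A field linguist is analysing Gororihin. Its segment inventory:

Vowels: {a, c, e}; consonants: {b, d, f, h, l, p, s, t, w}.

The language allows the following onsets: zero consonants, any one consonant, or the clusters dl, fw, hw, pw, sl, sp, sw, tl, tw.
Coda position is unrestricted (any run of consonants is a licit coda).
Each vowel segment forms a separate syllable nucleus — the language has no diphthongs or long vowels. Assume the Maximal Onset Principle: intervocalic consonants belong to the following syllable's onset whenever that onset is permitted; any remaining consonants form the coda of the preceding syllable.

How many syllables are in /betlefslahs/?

3

The vowels are e, e, a — 3 nuclei, so 3 syllables.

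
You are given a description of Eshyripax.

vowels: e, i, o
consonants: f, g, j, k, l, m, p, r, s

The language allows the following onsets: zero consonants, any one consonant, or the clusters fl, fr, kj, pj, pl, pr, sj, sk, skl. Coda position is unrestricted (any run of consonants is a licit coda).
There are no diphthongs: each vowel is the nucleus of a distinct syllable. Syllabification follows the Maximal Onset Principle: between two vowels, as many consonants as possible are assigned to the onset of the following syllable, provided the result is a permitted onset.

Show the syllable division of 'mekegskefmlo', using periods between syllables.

Nuclei (vowels): e, e, e, o → 4 syllables.
V1 /e/ – V2 /e/: /k/ → onset of the next syllable (single consonants are always licit onsets).
V2 /e/ – V3 /e/: /gsk/; trying suffixes from longest down, /sk/ is the first permitted one, so coda /g/ | onset /sk/.
V3 /e/ – V4 /o/: /fml/; trying suffixes from longest down, /l/ is the first permitted one, so coda /fm/ | onset /l/.

me.keg.skefm.lo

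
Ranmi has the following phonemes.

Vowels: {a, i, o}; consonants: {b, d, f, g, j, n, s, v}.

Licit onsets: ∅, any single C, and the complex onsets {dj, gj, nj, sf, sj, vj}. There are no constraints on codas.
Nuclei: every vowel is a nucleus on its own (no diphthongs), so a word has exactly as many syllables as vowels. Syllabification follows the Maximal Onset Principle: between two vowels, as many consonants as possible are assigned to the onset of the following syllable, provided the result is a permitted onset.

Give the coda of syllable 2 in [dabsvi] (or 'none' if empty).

The vowels are a, i — 2 nuclei, so 2 syllables.
σ1/σ2 boundary: cluster /bsv/ — the longest permitted-onset suffix is /v/; onset = /v/, preceding coda = /bs/.
Result: dabs.vi.
Syllable 2 is /vi/: onset /v/, nucleus /i/, coda ∅.

none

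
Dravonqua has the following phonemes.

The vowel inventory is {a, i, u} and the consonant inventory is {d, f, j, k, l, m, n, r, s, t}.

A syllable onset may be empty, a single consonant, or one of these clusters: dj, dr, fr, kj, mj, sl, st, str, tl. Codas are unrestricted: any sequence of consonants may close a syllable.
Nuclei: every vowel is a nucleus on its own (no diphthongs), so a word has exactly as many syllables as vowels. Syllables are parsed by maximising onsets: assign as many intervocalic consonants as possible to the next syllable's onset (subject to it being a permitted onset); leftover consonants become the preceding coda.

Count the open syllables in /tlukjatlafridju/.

5

Nuclei (vowels): u, a, a, i, u → 5 syllables.
V1 /u/ – V2 /a/: /kj/ is a licit onset in full, so it all attaches to the next syllable.
V2 /a/ – V3 /a/: /tl/ is a licit onset in full, so it all attaches to the next syllable.
V3 /a/ – V4 /i/: /fr/ is a licit onset in full, so it all attaches to the next syllable.
V4 /i/ – V5 /u/: cluster /dj/ — /dj/ is itself a permitted onset, so the whole cluster goes right; preceding coda = ∅.
Putting it together: tlu.kja.tla.fri.dju.
Classifying each syllable: /tlu/ (open), /kja/ (open), /tla/ (open), /fri/ (open), /dju/ (open).
Open syllables: 5.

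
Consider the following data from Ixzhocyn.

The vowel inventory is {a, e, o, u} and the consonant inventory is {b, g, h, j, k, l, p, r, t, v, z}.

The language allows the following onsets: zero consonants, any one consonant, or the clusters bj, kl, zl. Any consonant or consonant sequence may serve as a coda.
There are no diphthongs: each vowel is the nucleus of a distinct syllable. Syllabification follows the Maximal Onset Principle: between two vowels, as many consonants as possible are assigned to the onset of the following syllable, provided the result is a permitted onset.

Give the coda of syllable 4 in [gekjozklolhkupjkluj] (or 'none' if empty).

Nuclei (vowels): e, o, o, u, u → 5 syllables.
V1 /e/ – V2 /o/: /kj/ splits as /k/ + /j/ (/j/ is the longest suffix that is a licit onset).
V2 /o/ – V3 /o/: /zkl/; trying suffixes from longest down, /kl/ is the first permitted one, so coda /z/ | onset /kl/.
V3 /o/ – V4 /u/: cluster /lhk/ — the longest permitted-onset suffix is /k/; onset = /k/, preceding coda = /lh/.
V4 /u/ – V5 /u/: /pjkl/; trying suffixes from longest down, /kl/ is the first permitted one, so coda /pj/ | onset /kl/.
So the parse is gek.joz.klolh.kupj.kluj.
Syllable 4 is /kupj/: onset /k/, nucleus /u/, coda /pj/.

pj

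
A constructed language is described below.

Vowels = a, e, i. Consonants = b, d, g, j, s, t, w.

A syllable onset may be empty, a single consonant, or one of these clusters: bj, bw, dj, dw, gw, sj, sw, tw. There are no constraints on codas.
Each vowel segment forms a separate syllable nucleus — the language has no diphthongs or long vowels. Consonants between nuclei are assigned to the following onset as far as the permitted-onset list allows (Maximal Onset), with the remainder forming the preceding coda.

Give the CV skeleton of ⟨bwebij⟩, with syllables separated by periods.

CCV.CVC

Nuclei (vowels): e, i → 2 syllables.
Between /e/ (V1) and /i/ (V2): /b/ is a single consonant, so it becomes the next onset.
So the parse is bwe.bij.
Mapping each syllable to C/V: /bwe/ → CCV, /bij/ → CVC.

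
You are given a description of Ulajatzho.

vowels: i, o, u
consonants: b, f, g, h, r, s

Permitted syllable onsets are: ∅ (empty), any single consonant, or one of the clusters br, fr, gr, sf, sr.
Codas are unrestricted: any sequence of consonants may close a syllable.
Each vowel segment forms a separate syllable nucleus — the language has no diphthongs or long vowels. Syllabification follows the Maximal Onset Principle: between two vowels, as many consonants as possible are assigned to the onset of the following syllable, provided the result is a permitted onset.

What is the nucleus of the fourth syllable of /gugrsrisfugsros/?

Vowels present: u, i, u, o; each is a nucleus, giving 4 syllables.
The fourth nucleus (vowel 4 from the left) is /o/.

o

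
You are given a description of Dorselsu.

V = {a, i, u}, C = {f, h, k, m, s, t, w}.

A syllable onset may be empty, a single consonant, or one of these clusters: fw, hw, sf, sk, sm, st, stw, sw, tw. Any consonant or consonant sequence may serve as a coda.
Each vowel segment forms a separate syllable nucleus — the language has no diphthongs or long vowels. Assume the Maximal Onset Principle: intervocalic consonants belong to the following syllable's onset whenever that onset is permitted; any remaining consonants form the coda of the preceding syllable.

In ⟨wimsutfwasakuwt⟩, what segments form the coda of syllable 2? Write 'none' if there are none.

Nuclei (vowels): i, u, a, a, u → 5 syllables.
V1 /i/ – V2 /u/: /ms/ — longest licit onset from the right is /s/, leaving /m/ as coda.
V2 /u/ – V3 /a/: /tfw/; trying suffixes from longest down, /fw/ is the first permitted one, so coda /t/ | onset /fw/.
V3 /a/ – V4 /a/: just /s/ — single C goes to the following onset.
V4 /a/ – V5 /u/: /k/ → onset of the next syllable (single consonants are always licit onsets).
Syllabification: wim.sut.fwa.sa.kuwt.
Syllable 2 is /sut/: onset /s/, nucleus /u/, coda /t/.

t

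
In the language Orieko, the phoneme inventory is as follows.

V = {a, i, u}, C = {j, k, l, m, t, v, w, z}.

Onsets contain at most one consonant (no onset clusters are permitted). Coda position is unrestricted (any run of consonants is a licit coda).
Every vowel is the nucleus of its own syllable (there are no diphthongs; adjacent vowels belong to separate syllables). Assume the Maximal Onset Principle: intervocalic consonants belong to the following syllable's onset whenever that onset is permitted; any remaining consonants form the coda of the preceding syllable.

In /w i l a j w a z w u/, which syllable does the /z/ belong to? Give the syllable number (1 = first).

The vowels are i, a, a, u — 4 nuclei, so 4 syllables.
Between /i/ (V1) and /a/ (V2): just /l/ — single C goes to the following onset.
Between /a/ (V2) and /a/ (V3): cluster /jw/ — the longest permitted-onset suffix is /w/; onset = /w/, preceding coda = /j/.
Between /a/ (V3) and /u/ (V4): cluster /zw/ — the longest permitted-onset suffix is /w/; onset = /w/, preceding coda = /z/.
So the parse is wi.laj.waz.wu.
The /z/ is in the coda of syllable 3 (/waz/).

3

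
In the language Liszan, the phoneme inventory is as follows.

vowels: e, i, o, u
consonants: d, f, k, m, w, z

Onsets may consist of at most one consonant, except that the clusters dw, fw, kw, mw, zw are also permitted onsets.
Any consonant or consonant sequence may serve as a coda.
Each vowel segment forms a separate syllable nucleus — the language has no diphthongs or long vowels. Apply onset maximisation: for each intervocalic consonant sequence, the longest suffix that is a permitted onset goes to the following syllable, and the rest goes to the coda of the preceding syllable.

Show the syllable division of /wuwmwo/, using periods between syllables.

Nuclei (vowels): u, o → 2 syllables.
V1 /u/ – V2 /o/: cluster /wmw/ — the longest permitted-onset suffix is /mw/; onset = /mw/, preceding coda = /w/.

wuw.mwo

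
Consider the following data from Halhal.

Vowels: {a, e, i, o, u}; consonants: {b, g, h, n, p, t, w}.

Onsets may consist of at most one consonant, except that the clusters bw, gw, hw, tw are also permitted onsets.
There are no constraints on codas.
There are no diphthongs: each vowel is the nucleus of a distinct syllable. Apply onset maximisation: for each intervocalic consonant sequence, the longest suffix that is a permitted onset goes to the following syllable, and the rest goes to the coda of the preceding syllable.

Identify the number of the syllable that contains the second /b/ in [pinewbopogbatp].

5

Nuclei (vowels): i, e, o, o, a → 5 syllables.
σ1/σ2 boundary: just /n/ — single C goes to the following onset.
σ2/σ3 boundary: /wb/; trying suffixes from longest down, /b/ is the first permitted one, so coda /w/ | onset /b/.
σ3/σ4 boundary: just /p/ — single C goes to the following onset.
σ4/σ5 boundary: /gb/; trying suffixes from longest down, /b/ is the first permitted one, so coda /g/ | onset /b/.
Syllabification: pi.new.bo.pog.batp.
The second /b/ is in the onset of syllable 5 (/batp/).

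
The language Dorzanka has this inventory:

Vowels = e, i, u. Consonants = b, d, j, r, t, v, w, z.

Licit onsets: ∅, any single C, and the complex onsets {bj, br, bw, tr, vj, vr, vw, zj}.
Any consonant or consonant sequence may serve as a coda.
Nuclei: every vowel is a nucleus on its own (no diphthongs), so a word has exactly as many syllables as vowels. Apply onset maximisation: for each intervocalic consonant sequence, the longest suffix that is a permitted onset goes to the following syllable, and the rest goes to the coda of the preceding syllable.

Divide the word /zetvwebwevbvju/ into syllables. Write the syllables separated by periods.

Vowels present: e, e, e, u; each is a nucleus, giving 4 syllables.
V1 /e/ – V2 /e/: cluster /tvw/ — the longest permitted-onset suffix is /vw/; onset = /vw/, preceding coda = /t/.
V2 /e/ – V3 /e/: /bw/ is a licit onset in full, so it all attaches to the next syllable.
V3 /e/ – V4 /u/: /vbvj/ splits as /vb/ + /vj/ (/vj/ is the longest suffix that is a licit onset).

zet.vwe.bwevb.vju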